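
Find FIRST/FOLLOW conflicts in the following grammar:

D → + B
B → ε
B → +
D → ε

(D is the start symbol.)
No FIRST/FOLLOW conflicts.

A FIRST/FOLLOW conflict occurs when a non-terminal N has a nullable alternative N → β (β ⇒* ε) and another alternative N → α with FIRST(α) ∩ FOLLOW(N) ≠ ∅: on such a lookahead the parser cannot decide between expanding α and letting N vanish via β.

Nullable non-terminals: B, D.

B: nullable alternative(s) B → ε; FOLLOW(B) = { $ }
  B → ε: FIRST \ {ε} = { } — this is the only nullable alternative, skip
  B → +: FIRST \ {ε} = { '+' } — disjoint from FOLLOW(B)

D: nullable alternative(s) D → ε; FOLLOW(D) = { $ }
  D → + B: FIRST \ {ε} = { '+' } — disjoint from FOLLOW(D)
  D → ε: FIRST \ {ε} = { } — this is the only nullable alternative, skip

No FIRST/FOLLOW conflicts found.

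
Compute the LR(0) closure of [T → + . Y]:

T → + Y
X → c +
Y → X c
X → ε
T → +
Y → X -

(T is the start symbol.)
{ [T → + . Y], [X → . c +], [X → .], [Y → . X -], [Y → . X c] }

Start with: [T → + . Y]
  [T → + . Y] has the dot before Y: add [Y → . X c], [Y → . X -]
  [Y → . X c] has the dot before X: add [X → . c +], [X → .]
No further items can be added.

CLOSURE = { [T → + . Y], [X → . c +], [X → .], [Y → . X -], [Y → . X c] }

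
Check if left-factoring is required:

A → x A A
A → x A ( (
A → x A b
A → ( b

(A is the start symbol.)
Left-factoring is needed when two productions for the same non-terminal
share a common prefix on the right-hand side.

Productions for A:
  A → x A A
  A → x A ( (
  A → x A b
  A → ( b

Found common prefix 'x A' in productions for A

Answer: Yes, A has productions with common prefix 'x A'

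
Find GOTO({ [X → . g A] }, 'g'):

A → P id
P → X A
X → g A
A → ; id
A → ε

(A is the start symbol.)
{ [A → . ; id], [A → . P id], [A → .], [P → . X A], [X → . g A], [X → g . A] }

GOTO(I, 'g') = CLOSURE({ [A → αX.β] : [A → α.Xβ] ∈ I, X = 'g' })

Items with dot before 'g', with the dot advanced:
  [X → . g A] → [X → g . A]
Closure of the advanced items:
  [X → g . A] has the dot before A: add [A → . P id], [A → . ; id], [A → .]
  [A → . P id] has the dot before P: add [P → . X A]
  [P → . X A] has the dot before X: add [X → . g A]

GOTO = { [A → . ; id], [A → . P id], [A → .], [P → . X A], [X → . g A], [X → g . A] }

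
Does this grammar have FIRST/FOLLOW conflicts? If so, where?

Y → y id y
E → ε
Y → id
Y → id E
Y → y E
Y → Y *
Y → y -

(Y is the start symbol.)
No FIRST/FOLLOW conflicts.

Nullable non-terminals: E.
E has a nullable alternative but only one production, so nothing to check.

Y has no nullable alternative, so no FIRST/FOLLOW check is needed there.

No FIRST/FOLLOW conflicts found.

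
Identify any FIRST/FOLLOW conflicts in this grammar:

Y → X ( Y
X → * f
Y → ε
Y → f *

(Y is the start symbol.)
No FIRST/FOLLOW conflicts.

A FIRST/FOLLOW conflict occurs when a non-terminal N has a nullable alternative N → β (β ⇒* ε) and another alternative N → α with FIRST(α) ∩ FOLLOW(N) ≠ ∅: on such a lookahead the parser cannot decide between expanding α and letting N vanish via β.

Nullable non-terminals: Y.
FIRST sets used below: FIRST(X) = { '*' }

Y: nullable alternative(s) Y → ε; FOLLOW(Y) = { $ }
  Y → X ( Y: FIRST \ {ε} = { '*' } — disjoint from FOLLOW(Y)
  Y → ε: FIRST \ {ε} = { } — this is the only nullable alternative, skip
  Y → f *: FIRST \ {ε} = { 'f' } — disjoint from FOLLOW(Y)

X has no nullable alternative, so no FIRST/FOLLOW check is needed there.

No FIRST/FOLLOW conflicts found.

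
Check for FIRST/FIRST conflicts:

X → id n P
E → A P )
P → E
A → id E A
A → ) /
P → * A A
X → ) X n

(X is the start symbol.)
FIRST sets of the non-terminals at (or reachable through a nullable prefix from) the front of some alternative:
  FIRST(E) = { ')', 'id' }

Productions for X:
  X → id n P: FIRST = { 'id' }
  X → ) X n: FIRST = { ')' }
Productions for P:
  P → E: FIRST = { ')', 'id' }
  P → * A A: FIRST = { '*' }
Productions for A:
  A → id E A: FIRST = { 'id' }
  A → ) /: FIRST = { ')' }
E has only one production, so no FIRST/FIRST conflict is possible there.

All alternatives of each non-terminal have pairwise disjoint FIRST sets.

Answer: No FIRST/FIRST conflicts.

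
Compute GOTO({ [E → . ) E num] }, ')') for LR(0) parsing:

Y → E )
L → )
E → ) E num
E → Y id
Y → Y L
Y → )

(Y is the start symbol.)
GOTO(I, ')') = CLOSURE({ [A → αX.β] : [A → α.Xβ] ∈ I, X = ')' })

Items with dot before ')', with the dot advanced:
  [E → . ) E num] → [E → ) . E num]
Closure of the advanced items:
  [E → ) . E num] has the dot before E: add [E → . ) E num], [E → . Y id]
  [E → . Y id] has the dot before Y: add [Y → . E )], [Y → . Y L], [Y → . )]

GOTO = { [E → ) . E num], [E → . ) E num], [E → . Y id], [Y → . )], [Y → . E )], [Y → . Y L] }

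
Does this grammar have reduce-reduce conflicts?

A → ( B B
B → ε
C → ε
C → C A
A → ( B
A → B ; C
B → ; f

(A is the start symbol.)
A reduce-reduce conflict occurs when an LR(0) state has two complete items [A → α .] and [B → β .] — both call for a reduction, and with no lookahead the parser cannot choose between them.

Augment with A' → A and build the canonical LR(0) collection (I0 = CLOSURE({[A' → . A]}), then GOTO on every symbol after a dot until no new states appear). It has 11 states:
  I0: { [A → . ( B B], [A → . ( B], [A → . B ; C], [A' → . A], [B → . ; f], [B → .] }  — shift, reduce
  I1: { [A → ( . B B], [A → ( . B], [B → . ; f], [B → .] }  — shift, reduce
  I2: { [B → ; . f] }  — shift
  I3: { [A' → A .] }  — accept
  I4: { [A → B . ; C] }  — shift
  I5: { [A → B ; . C], [C → . C A], [C → .] }  — reduce
  I6: { [A → . ( B B], [A → . ( B], [A → . B ; C], [A → B ; C .], [B → . ; f], [B → .], [C → C . A] }  — shift, 2 reduces
  I7: { [C → C A .] }  — reduce
  I8: { [B → ; f .] }  — reduce
  I9: { [A → ( B . B], [A → ( B .], [B → . ; f], [B → .] }  — shift, 2 reduces
  I10: { [A → ( B B .] }  — reduce

I6 contains complete items [A → B ; C .], [B → .] — reduce-reduce conflict.
I9 contains complete items [A → ( B .], [B → .] — reduce-reduce conflict.

Answer: Yes — I6: [A → B ; C .] vs [B → .]; I9: [A → ( B .] vs [B → .]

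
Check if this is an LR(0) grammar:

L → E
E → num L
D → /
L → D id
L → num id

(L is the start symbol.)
Yes, the grammar is LR(0)

A grammar is LR(0) if no state in the canonical LR(0) collection has:
  - both a shift item (dot before a terminal) and a complete item (shift-reduce conflict), or
  - two or more complete items (reduce-reduce conflict; the accept item [L' → L .] counts as a complete item here).

Augment with L' → L and build the canonical LR(0) collection (I0 = CLOSURE({[L' → . L]}), then GOTO on every symbol after a dot until no new states appear). It has 9 states:
  I0: { [D → . /], [E → . num L], [L → . D id], [L → . E], [L → . num id], [L' → . L] }  — shift
  I1: { [D → / .] }  — reduce
  I2: { [L → D . id] }  — shift
  I3: { [L → E .] }  — reduce
  I4: { [L' → L .] }  — accept
  I5: { [D → . /], [E → . num L], [E → num . L], [L → . D id], [L → . E], [L → . num id], [L → num . id] }  — shift
  I6: { [E → num L .] }  — reduce
  I7: { [L → num id .] }  — reduce
  I8: { [L → D id .] }  — reduce

Every state is either a pure shift/goto state or contains exactly one complete item and nothing to shift — no conflicts. The grammar is LR(0).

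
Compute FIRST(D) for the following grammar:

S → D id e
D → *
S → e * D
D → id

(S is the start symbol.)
From D → *:
  - '*' is a terminal: add '*' and stop
From D → id:
  - id is a terminal: add 'id' and stop

Collecting: FIRST(D) = { '*', 'id' }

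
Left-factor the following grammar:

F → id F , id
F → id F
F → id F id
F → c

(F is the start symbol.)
Left-factoring transforms A → αβ₁ | αβ₂ into A → αA' and A' → β₁ | β₂
(α is the longest common prefix among the alternatives). Repeat until
no nonterminal has two alternatives with a common prefix.

Round 1: F has alternatives sharing prefix 'id F'. Introduce F': F → id F F'
  Add: F' → , id
  Add: F' → ε
  Add: F' → id

No remaining common prefixes — done.

Resulting grammar:
F → id F F'
F' → , id
F' → ε
F' → id
F → c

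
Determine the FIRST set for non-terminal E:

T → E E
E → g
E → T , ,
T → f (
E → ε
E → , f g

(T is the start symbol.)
To compute FIRST(E), examine every production with E on the left-hand side, reading each right-hand side left to right until a non-nullable symbol is reached.

FIRST sets of the other non-terminals involved (by the same procedure, iterated to a fixed point):
  FIRST(T) = { ',', 'f', 'g', ε }

From E → g:
  - g is a terminal: add 'g' and stop
From E → T , ,:
  - T is a non-terminal: add FIRST(T) \ {ε} = { ',', 'f', 'g' }
    T is nullable, so continue to the next symbol
  - ',' is a terminal: add ',' and stop
From E → ε:
  - ε-production, so ε ∈ FIRST(E)
From E → , f g:
  - ',' is a terminal: add ',' and stop

Collecting: FIRST(E) = { ',', 'f', 'g', ε }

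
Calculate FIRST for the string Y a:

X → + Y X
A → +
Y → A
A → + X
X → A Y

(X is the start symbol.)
{ '+' }

FIRST sets of the non-terminals involved (from the grammar, by fixed-point iteration):
  FIRST(Y) = { '+' }

To compute FIRST(Y a), process the symbols left to right:
Symbol Y is a non-terminal. Add FIRST(Y) \ {ε} = { '+' }
Y is not nullable (ε ∉ FIRST(Y)), so stop here.
FIRST(Y a) = { '+' }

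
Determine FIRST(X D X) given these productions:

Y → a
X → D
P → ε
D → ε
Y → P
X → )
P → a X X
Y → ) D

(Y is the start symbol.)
FIRST sets of the non-terminals involved (from the grammar, by fixed-point iteration):
  FIRST(X) = { ')', ε }
  FIRST(D) = { ε }

To compute FIRST(X D X), process the symbols left to right:
Symbol X is a non-terminal. Add FIRST(X) \ {ε} = { ')' }
X is nullable (ε ∈ FIRST(X)), continue to the next symbol.
Symbol D is a non-terminal. Add FIRST(D) \ {ε} = { }
D is nullable (ε ∈ FIRST(D)), continue to the next symbol.
Symbol X is a non-terminal. Add FIRST(X) \ {ε} = { ')' }
X is nullable (ε ∈ FIRST(X)), continue to the next symbol.
All symbols are nullable, so ε is in the result.
FIRST(X D X) = { ')', ε }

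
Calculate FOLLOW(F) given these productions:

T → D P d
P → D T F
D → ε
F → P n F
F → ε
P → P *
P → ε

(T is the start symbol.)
{ '*', 'd', 'n' }

To compute FOLLOW(F), find every occurrence of F on a right-hand side N → α F β: add FIRST(β) \ {ε}, and if β is empty or nullable also add FOLLOW(N). Iterate to a fixed point.

In P → D T F: F is at the end, add FOLLOW(P)
In F → P n F: F is at the end; this adds FOLLOW(F) to itself — nothing new

The FOLLOW sets referred to above (computed the same way, to a fixed point):
  FOLLOW(P) = { '*', 'd', 'n' }

Taking the union: FOLLOW(F) = { '*', 'd', 'n' }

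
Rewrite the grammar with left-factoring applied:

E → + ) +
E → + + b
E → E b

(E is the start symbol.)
E → + E'
E' → ) +
E' → + b
E → E b

Left-factoring transforms A → αβ₁ | αβ₂ into A → αA' and A' → β₁ | β₂
(α is the longest common prefix among the alternatives). Repeat until
no nonterminal has two alternatives with a common prefix.

Round 1: E has alternatives sharing prefix '+'. Introduce E': E → + E'
  Add: E' → ) +
  Add: E' → + b

No remaining common prefixes — done.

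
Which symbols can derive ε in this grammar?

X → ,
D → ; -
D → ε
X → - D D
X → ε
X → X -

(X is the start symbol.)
{ 'D', 'X' }

A non-terminal is nullable if it can derive ε (the empty string): either it has an ε-production, or it has a production whose right-hand side consists entirely of nullable non-terminals.

ε-productions: D → ε, X → ε
So D, X are immediately nullable.
Every non-terminal is now nullable.
Nullable = { 'D', 'X' }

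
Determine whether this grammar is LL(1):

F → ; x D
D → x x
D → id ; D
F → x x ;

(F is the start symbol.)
A grammar is LL(1) if for each non-terminal N with multiple productions, the predict sets of those productions are pairwise disjoint, where PREDICT(N → α) = (FIRST(α) \ {ε}) ∪ (FOLLOW(N) if α ⇒* ε).

For F:
  PREDICT(F → ';' x D) = { ';' }
  PREDICT(F → x x ';') = { 'x' }
For D:
  PREDICT(D → x x) = { 'x' }
  PREDICT(D → id ';' D) = { 'id' }

All predict sets are disjoint. The grammar IS LL(1).

Answer: Yes, the grammar is LL(1).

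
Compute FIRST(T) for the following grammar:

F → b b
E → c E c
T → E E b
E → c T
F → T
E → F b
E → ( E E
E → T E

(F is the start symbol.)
FIRST sets of the other non-terminals involved (by the same procedure, iterated to a fixed point):
  FIRST(E) = { '(', 'b', 'c' }

From T → E E b:
  - E is a non-terminal: add FIRST(E) \ {ε} = { '(', 'b', 'c' }
    E is not nullable, so stop

Collecting: FIRST(T) = { '(', 'b', 'c' }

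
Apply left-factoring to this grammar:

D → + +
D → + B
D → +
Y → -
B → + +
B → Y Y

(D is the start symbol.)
D → + D'
D' → +
D' → B
D' → ε
Y → -
B → + +
B → Y Y

Left-factoring transforms A → αβ₁ | αβ₂ into A → αA' and A' → β₁ | β₂
(α is the longest common prefix among the alternatives). Repeat until
no nonterminal has two alternatives with a common prefix.

Round 1: D has alternatives sharing prefix '+'. Introduce D': D → + D'
  Add: D' → +
  Add: D' → B
  Add: D' → ε

No remaining common prefixes — done.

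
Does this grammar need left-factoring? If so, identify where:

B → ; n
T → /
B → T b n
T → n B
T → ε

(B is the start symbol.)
Left-factoring is needed when two productions for the same non-terminal
share a common prefix on the right-hand side.

Productions for B:
  B → ; n
  B → T b n
Productions for T:
  T → /
  T → n B
  T → ε

No common prefixes found.

Answer: No, left-factoring is not needed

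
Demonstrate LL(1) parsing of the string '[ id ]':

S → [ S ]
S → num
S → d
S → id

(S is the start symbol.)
Stack is shown with the top on the left.

Stack    Input     Action
-------------------------
S $      [ id ] $  output S → [ S ]
[ S ] $  [ id ] $  match '['
S ] $    id ] $    output S → id
id ] $   id ] $    match 'id'
] $      ] $       match ']'
$        $         accept

The string is accepted.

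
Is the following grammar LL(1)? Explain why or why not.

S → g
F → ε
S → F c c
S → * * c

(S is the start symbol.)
Yes, the grammar is LL(1).

A grammar is LL(1) if for each non-terminal N with multiple productions, the predict sets of those productions are pairwise disjoint, where PREDICT(N → α) = (FIRST(α) \ {ε}) ∪ (FOLLOW(N) if α ⇒* ε).

Relevant sets:
  FIRST(F) = { ε }

For S:
  PREDICT(S → g) = { 'g' }
  PREDICT(S → F c c) = { 'c' }
  PREDICT(S → '*' '*' c) = { '*' }
F has a single production, so nothing to check there.

All predict sets are disjoint. The grammar IS LL(1).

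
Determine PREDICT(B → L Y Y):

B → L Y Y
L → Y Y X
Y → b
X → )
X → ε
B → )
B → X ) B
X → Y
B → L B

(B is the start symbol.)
PREDICT(B → L Y Y) = (FIRST(RHS) \ {ε}) ∪ (FOLLOW(B) if ε ∈ FIRST(RHS), i.e. RHS ⇒* ε)
FIRST(L) = { 'b' }
FIRST(L Y Y) = { 'b' }
ε ∉ FIRST(L Y Y), so FOLLOW(B) is not added.
PREDICT(B → L Y Y) = { 'b' }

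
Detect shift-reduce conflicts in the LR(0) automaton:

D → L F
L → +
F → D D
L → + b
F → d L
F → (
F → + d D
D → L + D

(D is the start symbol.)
Yes — I1: [L → + .] vs [L → + . b]; I5: [L → + .] vs [F → + . d D]

A shift-reduce conflict occurs when an LR(0) state has both:
  - a complete (reduce) item [A → α .] (dot at the end), and
  - a shift item [B → β . c γ] (dot before a terminal).

Augment with D' → D and build the canonical LR(0) collection (I0 = CLOSURE({[D' → . D]}), then GOTO on every symbol after a dot until no new states appear). It has 15 states:
  I0: { [D → . L + D], [D → . L F], [D' → . D], [L → . + b], [L → . +] }  — shift
  I1: { [L → + . b], [L → + .] }  — shift, reduce
  I2: { [D' → D .] }  — accept
  I3: { [D → . L + D], [D → . L F], [D → L . + D], [D → L . F], [F → . (], [F → . + d D], [F → . D D], [F → . d L], [L → . + b], [L → . +] }  — shift
  I4: { [F → ( .] }  — reduce
  I5: { [D → . L + D], [D → . L F], [D → L + . D], [F → + . d D], [L → + . b], [L → + .], [L → . + b], [L → . +] }  — shift, reduce
  I6: { [D → . L + D], [D → . L F], [F → D . D], [L → . + b], [L → . +] }  — shift
  I7: { [D → L F .] }  — reduce
  I8: { [F → d . L], [L → . + b], [L → . +] }  — shift
  I9: { [F → d L .] }  — reduce
  I10: { [F → D D .] }  — reduce
  I11: { [D → L + D .] }  — reduce
  I12: { [L → + b .] }  — reduce
  I13: { [D → . L + D], [D → . L F], [F → + d . D], [L → . + b], [L → . +] }  — shift
  I14: { [F → + d D .] }  — reduce

I1 contains reduce item [L → + .] and shift item [L → + . b] — shift-reduce conflict.
I5 contains reduce item [L → + .] and shift items [F → + . d D], [L → . +], [L → . + b], [L → + . b] — shift-reduce conflict.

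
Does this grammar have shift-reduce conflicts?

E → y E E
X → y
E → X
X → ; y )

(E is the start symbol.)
Yes — I4: [X → y .] vs [E → . y E E]

Augment with E' → E and build the canonical LR(0) collection (I0 = CLOSURE({[E' → . E]}), then GOTO on every symbol after a dot until no new states appear). It has 9 states:
  I0: { [E → . X], [E → . y E E], [E' → . E], [X → . ; y )], [X → . y] }  — shift
  I1: { [X → ; . y )] }  — shift
  I2: { [E' → E .] }  — accept
  I3: { [E → X .] }  — reduce
  I4: { [E → . X], [E → . y E E], [E → y . E E], [X → . ; y )], [X → . y], [X → y .] }  — shift, reduce
  I5: { [E → . X], [E → . y E E], [E → y E . E], [X → . ; y )], [X → . y] }  — shift
  I6: { [E → y E E .] }  — reduce
  I7: { [X → ; y . )] }  — shift
  I8: { [X → ; y ) .] }  — reduce

I4 contains reduce item [X → y .] and shift items [E → . y E E], [X → . ; y )], [X → . y] — shift-reduce conflict.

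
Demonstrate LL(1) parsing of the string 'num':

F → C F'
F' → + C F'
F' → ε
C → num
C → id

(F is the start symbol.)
Stack is shown with the top on the left.

Stack     Input  Action
-----------------------
F $       num $  output F → C F'
C F' $    num $  output C → num
num F' $  num $  match 'num'
F' $      $      output F' → ε
$         $      accept

The string is accepted.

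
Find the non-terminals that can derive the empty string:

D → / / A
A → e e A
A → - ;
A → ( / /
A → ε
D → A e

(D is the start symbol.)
{ 'A' }

A non-terminal is nullable if it can derive ε (the empty string): either it has an ε-production, or it has a production whose right-hand side consists entirely of nullable non-terminals.

ε-productions: A → ε
So A is immediately nullable.
No further non-terminal can be added: every production for the remaining non-terminals contains a terminal or a non-nullable non-terminal.
Nullable = { 'A' }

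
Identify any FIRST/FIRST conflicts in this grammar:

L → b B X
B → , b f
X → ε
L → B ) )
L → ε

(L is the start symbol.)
A FIRST/FIRST conflict occurs when two productions N → α and N → β for the same non-terminal have FIRST(α) ∩ FIRST(β) ≠ ∅ (with ε ∈ FIRST of a nullable right-hand side, so two nullable alternatives also conflict).

FIRST sets of the non-terminals at (or reachable through a nullable prefix from) the front of some alternative:
  FIRST(B) = { ',' }

Productions for L:
  L → b B X: FIRST = { 'b' }
  L → B ) ): FIRST = { ',' }
  L → ε: FIRST = { ε }
B, X have only one production, so no FIRST/FIRST conflict is possible there.

All alternatives of each non-terminal have pairwise disjoint FIRST sets.

Answer: No FIRST/FIRST conflicts.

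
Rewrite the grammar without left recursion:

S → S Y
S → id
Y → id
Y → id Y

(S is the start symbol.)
S → id S'
S' → Y S'
S' → ε
Y → id
Y → id Y

S is directly left-recursive. The standard transformation for
  A → A α₁ | ... | A α_m | β₁ | ... | β_n
is
  A  → β₁ A' | ... | β_n A'
  A' → α₁ A' | ... | α_m A' | ε

S → id becomes S → id S'
S → S Y becomes S' → Y S'
Add S' → ε

Productions for other non-terminals are unchanged:
  Y → id
  Y → id Y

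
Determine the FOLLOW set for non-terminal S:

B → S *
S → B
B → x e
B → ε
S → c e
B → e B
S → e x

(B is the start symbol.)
{ '*' }

To compute FOLLOW(S), find every occurrence of S on a right-hand side N → α S β: add FIRST(β) \ {ε}, and if β is empty or nullable also add FOLLOW(N). Iterate to a fixed point.

In B → S *: S is followed by '*', add FIRST('*') \ {ε} = { '*' }

Taking the union: FOLLOW(S) = { '*' }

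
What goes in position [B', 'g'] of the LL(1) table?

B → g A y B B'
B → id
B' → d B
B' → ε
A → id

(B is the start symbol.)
Empty (error entry)

To find M[B', 'g'], we find productions for B' where 'g' is in the predict set (PREDICT(N → α) = (FIRST(α) \ {ε}) ∪ (FOLLOW(N) if α ⇒* ε)).

Relevant sets:
  FOLLOW(B') = { $, 'd' }

B' → d B: PREDICT = { 'd' }
B' → ε: PREDICT = { $, 'd' }

M[B', 'g'] is empty (no production applies)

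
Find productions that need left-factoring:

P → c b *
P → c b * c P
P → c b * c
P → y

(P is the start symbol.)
Yes, P has productions with common prefix 'c b *'

Left-factoring is needed when two productions for the same non-terminal
share a common prefix on the right-hand side.

Productions for P:
  P → c b *
  P → c b * c P
  P → c b * c
  P → y

Found common prefix 'c b *' in productions for P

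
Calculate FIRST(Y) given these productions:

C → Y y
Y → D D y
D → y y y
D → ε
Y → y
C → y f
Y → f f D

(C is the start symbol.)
To compute FIRST(Y), examine every production with Y on the left-hand side, reading each right-hand side left to right until a non-nullable symbol is reached.

FIRST sets of the other non-terminals involved (by the same procedure, iterated to a fixed point):
  FIRST(D) = { 'y', ε }

From Y → D D y:
  - D is a non-terminal: add FIRST(D) \ {ε} = { 'y' }
    D is nullable, so continue to the next symbol
  - D is a non-terminal: add FIRST(D) \ {ε} = { 'y' }
    D is nullable, so continue to the next symbol
  - y is a terminal: add 'y' and stop
From Y → y:
  - y is a terminal: add 'y' and stop
From Y → f f D:
  - f is a terminal: add 'f' and stop

Collecting: FIRST(Y) = { 'f', 'y' }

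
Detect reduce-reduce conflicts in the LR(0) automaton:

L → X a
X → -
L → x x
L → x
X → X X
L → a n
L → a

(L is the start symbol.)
Augment with L' → L and build the canonical LR(0) collection (I0 = CLOSURE({[L' → . L]}), then GOTO on every symbol after a dot until no new states appear). It has 10 states:
  I0: { [L → . X a], [L → . a n], [L → . a], [L → . x x], [L → . x], [L' → . L], [X → . -], [X → . X X] }  — shift
  I1: { [X → - .] }  — reduce
  I2: { [L' → L .] }  — accept
  I3: { [L → X . a], [X → . -], [X → . X X], [X → X . X] }  — shift
  I4: { [L → a . n], [L → a .] }  — shift, reduce
  I5: { [L → x . x], [L → x .] }  — shift, reduce
  I6: { [L → x x .] }  — reduce
  I7: { [L → a n .] }  — reduce
  I8: { [X → . -], [X → . X X], [X → X . X], [X → X X .] }  — shift, reduce
  I9: { [L → X a .] }  — reduce

No state contains more than one complete item.

Answer: No reduce-reduce conflicts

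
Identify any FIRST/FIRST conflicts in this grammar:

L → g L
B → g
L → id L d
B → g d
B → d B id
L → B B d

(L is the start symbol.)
Yes. L → g L / L → B B d on { 'g' }; B → g / B → g d on { 'g' }

A FIRST/FIRST conflict occurs when two productions N → α and N → β for the same non-terminal have FIRST(α) ∩ FIRST(β) ≠ ∅ (with ε ∈ FIRST of a nullable right-hand side, so two nullable alternatives also conflict).

FIRST sets of the non-terminals at (or reachable through a nullable prefix from) the front of some alternative:
  FIRST(B) = { 'd', 'g' }

Productions for L:
  L → g L: FIRST = { 'g' }
  L → id L d: FIRST = { 'id' }
  L → B B d: FIRST = { 'd', 'g' }
Productions for B:
  B → g: FIRST = { 'g' }
  B → g d: FIRST = { 'g' }
  B → d B id: FIRST = { 'd' }

Conflict for L: L → g L and L → B B d
  Overlap: { 'g' }
Conflict for B: B → g and B → g d
  Overlap: { 'g' }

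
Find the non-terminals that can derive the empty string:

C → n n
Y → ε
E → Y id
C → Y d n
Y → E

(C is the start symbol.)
{ 'Y' }

ε-productions: Y → ε
So Y is immediately nullable.
No further non-terminal can be added: every production for the remaining non-terminals contains a terminal or a non-nullable non-terminal.
Nullable = { 'Y' }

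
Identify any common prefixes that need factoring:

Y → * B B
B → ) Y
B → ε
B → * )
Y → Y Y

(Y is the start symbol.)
No, left-factoring is not needed

Left-factoring is needed when two productions for the same non-terminal
share a common prefix on the right-hand side.

Productions for Y:
  Y → * B B
  Y → Y Y
Productions for B:
  B → ) Y
  B → ε
  B → * )

No common prefixes found.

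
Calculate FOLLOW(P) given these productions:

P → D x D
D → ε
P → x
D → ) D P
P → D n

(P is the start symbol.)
{ $, ')', 'n', 'x' }

To compute FOLLOW(P), find every occurrence of P on a right-hand side N → α P β: add FIRST(β) \ {ε}, and if β is empty or nullable also add FOLLOW(N). Iterate to a fixed point.

P is the start symbol, so $ ∈ FOLLOW(P).
In D → ) D P: P is at the end, add FOLLOW(D)

The FOLLOW sets referred to above (computed the same way, to a fixed point):
  FOLLOW(D) = { $, ')', 'n', 'x' }

Taking the union: FOLLOW(P) = { $, ')', 'n', 'x' }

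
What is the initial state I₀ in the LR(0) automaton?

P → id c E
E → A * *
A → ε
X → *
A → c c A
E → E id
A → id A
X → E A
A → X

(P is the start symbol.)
First, augment the grammar with P' → P
I₀ = CLOSURE({ [P' → . P] }):
  [P' → . P] has the dot before P: add [P → . id c E]
No further items can be added.

I₀ = { [P → . id c E], [P' → . P] }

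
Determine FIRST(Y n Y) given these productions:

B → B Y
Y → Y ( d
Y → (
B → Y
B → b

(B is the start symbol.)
FIRST sets of the non-terminals involved (from the grammar, by fixed-point iteration):
  FIRST(Y) = { '(' }

To compute FIRST(Y n Y), process the symbols left to right:
Symbol Y is a non-terminal. Add FIRST(Y) \ {ε} = { '(' }
Y is not nullable (ε ∉ FIRST(Y)), so stop here.
FIRST(Y n Y) = { '(' }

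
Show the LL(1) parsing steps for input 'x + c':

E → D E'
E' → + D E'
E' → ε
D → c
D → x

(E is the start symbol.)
LL(1) parsing maintains a stack (initially the start symbol over $) and the input. At each step: if the stack top is a terminal, match it against the current input token; if it is a non-terminal N, replace it with the RHS of M[N, lookahead] (the unique production whose predict set contains the lookahead).

Stack is shown with the top on the left.

Stack     Input    Action
-------------------------
E $       x + c $  output E → D E'
D E' $    x + c $  output D → x
x E' $    x + c $  match 'x'
E' $      + c $    output E' → + D E'
+ D E' $  + c $    match '+'
D E' $    c $      output D → c
c E' $    c $      match 'c'
E' $      $        output E' → ε
$         $        accept

The string is accepted.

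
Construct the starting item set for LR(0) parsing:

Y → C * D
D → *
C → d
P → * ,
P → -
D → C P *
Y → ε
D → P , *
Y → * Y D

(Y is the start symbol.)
First, augment the grammar with Y' → Y
I₀ = CLOSURE({ [Y' → . Y] }):
  [Y' → . Y] has the dot before Y: add [Y → . C * D], [Y → .], [Y → . * Y D]
  [Y → . C * D] has the dot before C: add [C → . d]
No further items can be added.

I₀ = { [C → . d], [Y → . * Y D], [Y → . C * D], [Y → .], [Y' → . Y] }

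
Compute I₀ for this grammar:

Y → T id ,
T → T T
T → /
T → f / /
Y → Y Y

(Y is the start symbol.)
{ [T → . /], [T → . T T], [T → . f / /], [Y → . T id ,], [Y → . Y Y], [Y' → . Y] }

First, augment the grammar with Y' → Y
I₀ = CLOSURE({ [Y' → . Y] }):
  [Y' → . Y] has the dot before Y: add [Y → . T id ,], [Y → . Y Y]
  [Y → . T id ,] has the dot before T: add [T → . T T], [T → . /], [T → . f / /]
No further items can be added.

I₀ = { [T → . /], [T → . T T], [T → . f / /], [Y → . T id ,], [Y → . Y Y], [Y' → . Y] }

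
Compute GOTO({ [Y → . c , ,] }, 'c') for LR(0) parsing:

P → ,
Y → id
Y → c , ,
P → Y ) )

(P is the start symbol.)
{ [Y → c . , ,] }

GOTO(I, 'c') = CLOSURE({ [A → αX.β] : [A → α.Xβ] ∈ I, X = 'c' })

Items with dot before 'c', with the dot advanced:
  [Y → . c , ,] → [Y → c . , ,]
Closure adds nothing (no advanced item has the dot before a non-terminal).

GOTO = { [Y → c . , ,] }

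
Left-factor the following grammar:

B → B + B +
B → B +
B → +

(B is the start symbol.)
B → B + B'
B' → B +
B' → ε
B → +

Left-factoring transforms A → αβ₁ | αβ₂ into A → αA' and A' → β₁ | β₂
(α is the longest common prefix among the alternatives). Repeat until
no nonterminal has two alternatives with a common prefix.

Round 1: B has alternatives sharing prefix 'B +'. Introduce B': B → B + B'
  Add: B' → B +
  Add: B' → ε

No remaining common prefixes — done.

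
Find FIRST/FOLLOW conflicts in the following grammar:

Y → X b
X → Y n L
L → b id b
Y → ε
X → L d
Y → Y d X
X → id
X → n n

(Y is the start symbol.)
Yes. Y → X b with FOLLOW(Y) on { 'd', 'n' }; Y → Y d X with FOLLOW(Y) on { 'd', 'n' }

Nullable non-terminals: Y.
FIRST sets used below: FIRST(X) = { 'b', 'd', 'id', 'n' }, FIRST(Y) = { 'b', 'd', 'id', 'n', ε }

Y: nullable alternative(s) Y → ε; FOLLOW(Y) = { $, 'd', 'n' }
  Y → X b: FIRST \ {ε} = { 'b', 'd', 'id', 'n' } — overlaps FOLLOW(Y) on { 'd', 'n' }: CONFLICT
  Y → ε: FIRST \ {ε} = { } — this is the only nullable alternative, skip
  Y → Y d X: FIRST \ {ε} = { 'b', 'd', 'id', 'n' } — overlaps FOLLOW(Y) on { 'd', 'n' }: CONFLICT

L, X have no nullable alternative, so no FIRST/FOLLOW check is needed there.

So the grammar has 2 FIRST/FOLLOW conflicts (marked CONFLICT above).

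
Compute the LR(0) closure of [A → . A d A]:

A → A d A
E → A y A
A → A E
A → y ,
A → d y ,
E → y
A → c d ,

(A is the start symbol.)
Start with: [A → . A d A]
  [A → . A d A] has the dot before A: add [A → . A E], [A → . y ,], [A → . d y ,], [A → . c d ,]
No further items can be added.

CLOSURE = { [A → . A E], [A → . A d A], [A → . c d ,], [A → . d y ,], [A → . y ,] }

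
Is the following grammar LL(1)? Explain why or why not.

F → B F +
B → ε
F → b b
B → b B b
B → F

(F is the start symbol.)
No. Predict set conflict for F: { 'b' }

A grammar is LL(1) if for each non-terminal N with multiple productions, the predict sets of those productions are pairwise disjoint, where PREDICT(N → α) = (FIRST(α) \ {ε}) ∪ (FOLLOW(N) if α ⇒* ε).

Relevant sets:
  FIRST(B) = { 'b', ε }
  FIRST(F) = { 'b' }
  FOLLOW(B) = { 'b' }

For F:
  PREDICT(F → B F '+') = { 'b' }
  PREDICT(F → b b) = { 'b' }
For B:
  PREDICT(B → ε) = { 'b' }
  PREDICT(B → b B b) = { 'b' }
  PREDICT(B → F) = { 'b' }

Conflict found: Predict set conflict for F: { 'b' }
The grammar is NOT LL(1).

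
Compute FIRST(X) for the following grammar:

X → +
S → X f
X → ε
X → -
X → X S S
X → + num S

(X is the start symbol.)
{ '+', '-', 'f', ε }

To compute FIRST(X), examine every production with X on the left-hand side, reading each right-hand side left to right until a non-nullable symbol is reached.

FIRST sets of the other non-terminals involved (by the same procedure, iterated to a fixed point):
  FIRST(S) = { '+', '-', 'f' }

From X → +:
  - '+' is a terminal: add '+' and stop
From X → ε:
  - ε-production, so ε ∈ FIRST(X)
From X → -:
  - '-' is a terminal: add '-' and stop
From X → X S S:
  - X is the symbol being defined: contributes nothing new
    X is nullable, so continue to the next symbol
  - S is a non-terminal: add FIRST(S) \ {ε} = { '+', '-', 'f' }
    S is not nullable, so stop
From X → + num S:
  - '+' is a terminal: add '+' and stop

Collecting: FIRST(X) = { '+', '-', 'f', ε }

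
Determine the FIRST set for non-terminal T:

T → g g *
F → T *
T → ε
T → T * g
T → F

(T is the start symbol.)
To compute FIRST(T), examine every production with T on the left-hand side, reading each right-hand side left to right until a non-nullable symbol is reached.

FIRST sets of the other non-terminals involved (by the same procedure, iterated to a fixed point):
  FIRST(F) = { '*', 'g' }

From T → g g *:
  - g is a terminal: add 'g' and stop
From T → ε:
  - ε-production, so ε ∈ FIRST(T)
From T → T * g:
  - T is the symbol being defined: contributes nothing new
    T is nullable, so continue to the next symbol
  - '*' is a terminal: add '*' and stop
From T → F:
  - F is a non-terminal: add FIRST(F) \ {ε} = { '*', 'g' }
    F is not nullable, so stop

Collecting: FIRST(T) = { '*', 'g', ε }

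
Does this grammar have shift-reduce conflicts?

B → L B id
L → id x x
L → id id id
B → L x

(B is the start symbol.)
A shift-reduce conflict occurs when an LR(0) state has both:
  - a complete (reduce) item [A → α .] (dot at the end), and
  - a shift item [B → β . c γ] (dot before a terminal).

Augment with B' → B and build the canonical LR(0) collection (I0 = CLOSURE({[B' → . B]}), then GOTO on every symbol after a dot until no new states appear). It has 11 states:
  I0: { [B → . L B id], [B → . L x], [B' → . B], [L → . id id id], [L → . id x x] }  — shift
  I1: { [B' → B .] }  — accept
  I2: { [B → . L B id], [B → . L x], [B → L . B id], [B → L . x], [L → . id id id], [L → . id x x] }  — shift
  I3: { [L → id . id id], [L → id . x x] }  — shift
  I4: { [L → id id . id] }  — shift
  I5: { [L → id x . x] }  — shift
  I6: { [L → id x x .] }  — reduce
  I7: { [L → id id id .] }  — reduce
  I8: { [B → L B . id] }  — shift
  I9: { [B → L x .] }  — reduce
  I10: { [B → L B id .] }  — reduce

No state contains both a complete item and a shift item.

Answer: No shift-reduce conflicts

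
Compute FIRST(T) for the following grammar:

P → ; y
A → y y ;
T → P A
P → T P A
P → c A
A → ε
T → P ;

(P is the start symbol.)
{ ';', 'c' }

FIRST sets of the other non-terminals involved (by the same procedure, iterated to a fixed point):
  FIRST(P) = { ';', 'c' }

From T → P A:
  - P is a non-terminal: add FIRST(P) \ {ε} = { ';', 'c' }
    P is not nullable, so stop
From T → P ;:
  - P is a non-terminal: add FIRST(P) \ {ε} = { ';', 'c' }
    P is not nullable, so stop

Collecting: FIRST(T) = { ';', 'c' }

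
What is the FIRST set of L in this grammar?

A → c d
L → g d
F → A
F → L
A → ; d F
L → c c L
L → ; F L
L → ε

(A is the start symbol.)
{ ';', 'c', 'g', ε }

From L → g d:
  - g is a terminal: add 'g' and stop
From L → c c L:
  - c is a terminal: add 'c' and stop
From L → ; F L:
  - ';' is a terminal: add ';' and stop
From L → ε:
  - ε-production, so ε ∈ FIRST(L)

Collecting: FIRST(L) = { ';', 'c', 'g', ε }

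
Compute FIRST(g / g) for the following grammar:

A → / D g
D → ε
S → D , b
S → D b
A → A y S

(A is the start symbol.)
{ 'g' }

To compute FIRST(g / g), process the symbols left to right:
Symbol g is a terminal. Add 'g' and stop.
FIRST(g / g) = { 'g' }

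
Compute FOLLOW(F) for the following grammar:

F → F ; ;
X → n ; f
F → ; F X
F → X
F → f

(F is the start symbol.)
{ $, ';', 'n' }

F is the start symbol, so $ ∈ FOLLOW(F).
In F → F ; ;: F is followed by ';' ';', add FIRST(';' ';') \ {ε} = { ';' }
In F → ; F X: F is followed by X, add FIRST(X) \ {ε} = { 'n' }

Taking the union: FOLLOW(F) = { $, ';', 'n' }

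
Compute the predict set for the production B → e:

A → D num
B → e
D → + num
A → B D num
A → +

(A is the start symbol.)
PREDICT(B → e) = (FIRST(RHS) \ {ε}) ∪ (FOLLOW(B) if ε ∈ FIRST(RHS), i.e. RHS ⇒* ε)
FIRST(e) = { 'e' }
ε ∉ FIRST(e), so FOLLOW(B) is not added.
PREDICT(B → e) = { 'e' }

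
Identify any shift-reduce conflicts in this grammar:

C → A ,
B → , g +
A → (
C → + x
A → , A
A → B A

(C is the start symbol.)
No shift-reduce conflicts

Augment with C' → C and build the canonical LR(0) collection (I0 = CLOSURE({[C' → . C]}), then GOTO on every symbol after a dot until no new states appear). It has 13 states:
  I0: { [A → . (], [A → . , A], [A → . B A], [B → . , g +], [C → . + x], [C → . A ,], [C' → . C] }  — shift
  I1: { [A → ( .] }  — reduce
  I2: { [C → + . x] }  — shift
  I3: { [A → , . A], [A → . (], [A → . , A], [A → . B A], [B → , . g +], [B → . , g +] }  — shift
  I4: { [C → A . ,] }  — shift
  I5: { [A → . (], [A → . , A], [A → . B A], [A → B . A], [B → . , g +] }  — shift
  I6: { [C' → C .] }  — accept
  I7: { [A → B A .] }  — reduce
  I8: { [C → A , .] }  — reduce
  I9: { [A → , A .] }  — reduce
  I10: { [B → , g . +] }  — shift
  I11: { [B → , g + .] }  — reduce
  I12: { [C → + x .] }  — reduce

No state contains both a complete item and a shift item.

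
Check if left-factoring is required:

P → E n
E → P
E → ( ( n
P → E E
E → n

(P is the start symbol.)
Yes, P has productions with common prefix 'E'

Left-factoring is needed when two productions for the same non-terminal
share a common prefix on the right-hand side.

Productions for P:
  P → E n
  P → E E
Productions for E:
  E → P
  E → ( ( n
  E → n

Found common prefix 'E' in productions for P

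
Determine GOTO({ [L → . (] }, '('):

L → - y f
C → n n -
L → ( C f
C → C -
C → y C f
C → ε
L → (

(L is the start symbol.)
{ [L → ( .] }

GOTO(I, '(') = CLOSURE({ [A → αX.β] : [A → α.Xβ] ∈ I, X = '(' })

Items with dot before '(', with the dot advanced:
  [L → . (] → [L → ( .]
Closure adds nothing (no advanced item has the dot before a non-terminal).

GOTO = { [L → ( .] }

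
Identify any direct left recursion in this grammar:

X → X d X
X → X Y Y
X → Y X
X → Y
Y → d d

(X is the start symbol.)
X → X d X: LEFT RECURSIVE (starts with X)
X → X Y Y: LEFT RECURSIVE (starts with X)
X → Y X: starts with Y
X → Y: starts with Y
Y → d d: starts with d

The grammar has direct left recursion on: X.

Answer: Yes, X is left-recursive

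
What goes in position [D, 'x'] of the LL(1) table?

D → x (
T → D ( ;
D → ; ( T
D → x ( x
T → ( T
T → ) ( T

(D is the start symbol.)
To find M[D, 'x'], we find productions for D where 'x' is in the predict set (PREDICT(N → α) = (FIRST(α) \ {ε}) ∪ (FOLLOW(N) if α ⇒* ε)).

D → x (: PREDICT = { 'x' }
  'x' is in predict set, so this production goes in M[D, 'x']
D → ; ( T: PREDICT = { ';' }
D → x ( x: PREDICT = { 'x' }
  'x' is in predict set, so this production goes in M[D, 'x']

M[D, 'x'] = D → x (, D → x ( x  (a multiply-defined cell — the grammar is not LL(1))

Answer: D → x (, D → x ( x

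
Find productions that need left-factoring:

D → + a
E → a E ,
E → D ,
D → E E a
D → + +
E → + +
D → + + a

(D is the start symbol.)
Left-factoring is needed when two productions for the same non-terminal
share a common prefix on the right-hand side.

Productions for D:
  D → + a
  D → E E a
  D → + +
  D → + + a
Productions for E:
  E → a E ,
  E → D ,
  E → + +

Found common prefix '+' in productions for D

Answer: Yes, D has productions with common prefix '+'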